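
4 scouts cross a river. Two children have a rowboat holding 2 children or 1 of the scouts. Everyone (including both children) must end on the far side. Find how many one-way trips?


Per crossing of one of the scouts: children→, one←, one of the scouts→, one← = 4 trips
4 × 4 = 16, + 1 final children→ = 17
Minimum trips = 17

17


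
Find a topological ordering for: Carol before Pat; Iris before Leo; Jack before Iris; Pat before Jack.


Constraints: Carol before Pat; Iris before Leo; Jack before Iris; Pat before Jack
Method: repeatedly schedule the remaining task that has no remaining task required before it.
  Step 1: remaining {Jack, Pat, Leo, Carol, Iris}; every task except Carol still has a predecessor pending → schedule Carol.
  Step 2: remaining {Jack, Pat, Leo, Iris}; every task except Pat still has a predecessor pending → schedule Pat.
  Step 3: remaining {Jack, Leo, Iris}; every task except Jack still has a predecessor pending → schedule Jack.
  Step 4: remaining {Leo, Iris}; every task except Iris still has a predecessor pending → schedule Iris.
  Step 5: only Leo remains → schedule Leo.
Resulting order:

Carol → Pat → Jack → Iris → Leo


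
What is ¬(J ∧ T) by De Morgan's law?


De Morgan's law: ¬(P ∧ Q) ≡ ¬P ∨ ¬Q
¬(J ∧ T) = ¬J ∨ ¬T

¬J ∨ ¬T


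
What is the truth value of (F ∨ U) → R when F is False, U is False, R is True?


F = False, U = False, R = True
Step 1: F ∨ U = False OR False = False
Step 2: (False) → R: false only when antecedent=True and R=False.
Result: True

True


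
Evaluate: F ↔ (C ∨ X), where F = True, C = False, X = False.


F = True, C = False, X = False
Step 1: C ∨ X = False OR False = False
Step 2: F ↔ (False): true when both sides have same truth value.
Result: True ↔ False = False

False


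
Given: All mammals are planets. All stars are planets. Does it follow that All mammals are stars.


Premise 1: All mammals are planets.
Premise 2: All stars are planets.
Conclusion: All mammals are stars.
Fallacy: undistributed middle. planets is predicate in both.
Counterexample: mammals and stars could be disjoint subsets of planets.

Invalid


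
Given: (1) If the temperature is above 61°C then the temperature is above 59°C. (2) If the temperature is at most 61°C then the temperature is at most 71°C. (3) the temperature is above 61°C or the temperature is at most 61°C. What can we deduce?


Constructive dilemma: (P → Q) ∧ (R → S), P ∨ R ⊢ Q ∨ S
Premise 1: the temperature is above 61°C → the temperature is above 59°C
Premise 2: the temperature is at most 61°C → the temperature is at most 71°C
Premise 3: the temperature is above 61°C ∨ the temperature is at most 61°C
Case 1: Assuming the temperature is above 61°C, then by Premise 1, the temperature is above 59°C.
Case 2: Assuming the temperature is at most 61°C, then by Premise 2, the temperature is at most 71°C.
Since one of the temperature is above 61°C or the temperature is at most 61°C must hold, we get the temperature is above 59°C or the temperature is at most 71°C.

The temperature is above 59°C or the temperature is at most 71°C.


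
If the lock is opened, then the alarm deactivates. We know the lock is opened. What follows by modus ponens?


Modus ponens: P → Q, P ⊢ Q
P: the lock is opened
Q: the alarm deactivates
We have P → Q and P is true.
By modus ponens, Q must be true.

The alarm deactivates


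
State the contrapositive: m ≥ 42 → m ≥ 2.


Original: If m ≥ 42, then m ≥ 2
Contrapositive: If ¬Q, then ¬P
Negate Q: not (m ≥ 2)
Negate P: not (m ≥ 42)

If not (m ≥ 2), then not (m ≥ 42).


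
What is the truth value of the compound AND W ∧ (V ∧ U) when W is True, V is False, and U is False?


W = True, V = False, U = False
Step 1: V ∧ U = False AND False = False
Step 2: W ∧ False = True AND False = False
AND is true only when ALL operands are true.

False


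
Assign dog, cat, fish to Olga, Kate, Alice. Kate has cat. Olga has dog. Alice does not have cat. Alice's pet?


From clues:
  Olga → dog
  Kate → cat
By elimination, Alice gets the remaining.

fish


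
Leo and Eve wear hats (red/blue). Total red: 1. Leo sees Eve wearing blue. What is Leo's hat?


Total red = 1, Eve = blue
Red accounted for: 0
Remaining for Leo: 1
Leo's hat is red.

red


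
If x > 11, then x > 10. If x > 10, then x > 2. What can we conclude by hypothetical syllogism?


Hypothetical syllogism: P → Q, Q → R ⊢ P → R
Premise 1: x > 11 → x > 10
Premise 2: x > 10 → x > 2
Chain the implications: the middle term (x > 10) links the two.
Conclusion: If x > 11, then x > 2.

If x > 11, then x > 2.


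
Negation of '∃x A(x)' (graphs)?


Original: ∃x A(x)
Rule: ¬∀→∃, ¬∃→∀, negate predicate.
Negation: ∀x ¬A(x)

∀x ¬A(x)


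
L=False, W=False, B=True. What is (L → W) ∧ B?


L = False, W = False, B = True
Expression: (L → W) ∧ B
Step 1: L → W = False → False (false only if L=True, W=False) = True
Step 2: (True) ∧ B = True AND True = True

True


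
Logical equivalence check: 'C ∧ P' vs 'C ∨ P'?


Expression 1: C ∧ P
Expression 2: C ∨ P
Truth table (C P | Expr1 Expr2):
  T T |   T     T
  T F |   F     T   ← differ
  F T |   F     T   ← differ
  F F |   F     F
Counterexample: C=T, P=F gives Expr1 = F but Expr2 = T, so the expressions are NOT logically equivalent.

No


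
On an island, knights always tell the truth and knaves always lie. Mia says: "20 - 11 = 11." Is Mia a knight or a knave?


Statement: "20 - 11 = 11."
Actual: 20 - 11 = 9
Claimed: 11
Statement is FALSE → Mia lies → Knave

Knave


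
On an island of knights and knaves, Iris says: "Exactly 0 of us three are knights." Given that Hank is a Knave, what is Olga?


Iris claims exactly 0 knights among Iris, Hank, Olga.
Given: Hank is a Knave.

Case 1: Iris is a Knight (tells truth)
  Then exactly 0 of the three are knights.
  Counting Iris, Hank: 1 knight(s) so far. Need -1 more → impossible.
Case 2: Iris is a Knave (lies)
  Then the count is NOT 0.
  If Olga = Knave, count = 0 = 0 → claim would be true, contradicts lie.
  If Olga = Knight, count = 1 ≠ 0 → lie confirmed ✓

Olga is a Knight.

Knight


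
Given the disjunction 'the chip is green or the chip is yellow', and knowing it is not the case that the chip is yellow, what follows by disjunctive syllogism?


Disjunctive syllogism: P ∨ Q, ¬P ⊢ Q
Disjunction: the chip is green ∨ the chip is yellow
We know it is not the case that the chip is yellow.
By disjunctive syllogism, the other disjunct must be true.

The chip is green


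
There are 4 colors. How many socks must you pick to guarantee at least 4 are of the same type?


Pigeonhole: to guarantee k in one of n categories, need (k-1)×n + 1.
k = 4, n = 4
Minimum = (4-1) × 4 + 1 = 3 × 4 + 1

13


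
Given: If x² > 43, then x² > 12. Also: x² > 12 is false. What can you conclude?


Modus tollens: P → Q, ¬Q ⊢ ¬P
P: x² > 43
Q: x² > 12
We have P → Q and Q is false.
By modus tollens, P must be false.

It is not the case that x² > 43


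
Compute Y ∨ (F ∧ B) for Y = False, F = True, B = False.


Y = False, F = True, B = False
Step 1: F ∧ B = True AND False = False
Step 2: Y ∨ False = False OR False = False
AND evaluated first (higher precedence); then OR applied.

False


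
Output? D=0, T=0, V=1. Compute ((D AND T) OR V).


D AND T = 0&0 = 0
0 OR 1 = 1

1


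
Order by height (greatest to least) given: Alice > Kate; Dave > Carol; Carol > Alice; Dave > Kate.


Constraints: Alice > Kate; Dave > Carol; Carol > Alice; Dave > Kate
Method: at each step, the next-highest is the one remaining person who never appears on the smaller side of a constraint between remaining people.
  Step 1: remaining {Alice, Dave, Kate, Carol}; on the smaller side: {Alice, Kate, Carol} → Dave is next (Dave > Carol; Dave > Kate).
  Step 2: remaining {Alice, Kate, Carol}; on the smaller side: {Alice, Kate} → Carol is next (Carol > Alice).
  Step 3: remaining {Alice, Kate}; on the smaller side: {Kate} → Alice is next (Alice > Kate).
  Step 4: only Kate remains → lowest.
Final ranking (highest to lowest):

Dave > Carol > Alice > Kate


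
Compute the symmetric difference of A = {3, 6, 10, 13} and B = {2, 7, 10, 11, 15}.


A = {3, 6, 10, 13}
B = {2, 7, 10, 11, 15}
Operation: symmetric difference
In A only: [3, 6, 13], in B only: [2, 7, 11, 15]

{2, 3, 6, 7, 11, 13, 15}


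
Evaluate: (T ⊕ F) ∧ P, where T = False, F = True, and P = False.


T = False, F = True, P = False
Step 1: T ⊕ F = False XOR True = True
Step 2: True ∧ P = True AND False = False
XOR true when exactly one of T,F is true; then AND with P.

False


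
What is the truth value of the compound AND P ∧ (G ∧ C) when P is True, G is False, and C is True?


P = True, G = False, C = True
Step 1: G ∧ C = False AND True = False
Step 2: P ∧ False = True AND False = False
AND is true only when ALL operands are true.

False


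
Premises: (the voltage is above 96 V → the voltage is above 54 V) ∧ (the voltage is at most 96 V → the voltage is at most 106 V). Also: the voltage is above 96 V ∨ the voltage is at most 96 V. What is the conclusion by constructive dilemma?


Constructive dilemma: (P → Q) ∧ (R → S), P ∨ R ⊢ Q ∨ S
Premise 1: the voltage is above 96 V → the voltage is above 54 V
Premise 2: the voltage is at most 96 V → the voltage is at most 106 V
Premise 3: the voltage is above 96 V ∨ the voltage is at most 96 V
Case 1: Assuming the voltage is above 96 V, then by Premise 1, the voltage is above 54 V.
Case 2: Assuming the voltage is at most 96 V, then by Premise 2, the voltage is at most 106 V.
Since one of the voltage is above 96 V or the voltage is at most 96 V must hold, we get the voltage is above 54 V or the voltage is at most 106 V.

The voltage is above 54 V or the voltage is at most 106 V.


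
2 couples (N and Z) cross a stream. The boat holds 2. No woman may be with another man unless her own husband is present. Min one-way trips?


Label couples N and Z.
1. WN+WZ → (far: WN,WZ; near: HN,HZ)
2. WN ←   (far: WZ; near: HN,HZ,WN)
3. HN+HZ → (far: HN,HZ,WZ; near: WN)
4. HN ←   (far: HZ,WZ; near: HN,WN)  — HN returns, since WN is alone on near bank
5. HN+WN → (far: all four; near: empty)
Every state respects the constraint.
Minimum trips = 5

5


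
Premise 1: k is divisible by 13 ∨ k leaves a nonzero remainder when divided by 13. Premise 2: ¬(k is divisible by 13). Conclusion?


Disjunctive syllogism: P ∨ Q, ¬P ⊢ Q
Disjunction: k is divisible by 13 ∨ k leaves a nonzero remainder when divided by 13
We know it is not the case that k is divisible by 13.
By disjunctive syllogism, the other disjunct must be true.

k leaves a nonzero remainder when divided by 13


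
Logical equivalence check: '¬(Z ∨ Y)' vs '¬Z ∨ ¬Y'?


Expression 1: ¬(Z ∨ Y)
Expression 2: ¬Z ∨ ¬Y
Truth table (Z Y | Expr1 Expr2):
  T T |   F     F
  T F |   F     T   ← differ
  F T |   F     T   ← differ
  F F |   T     T
Counterexample: Z=T, Y=F gives Expr1 = F but Expr2 = T, so the expressions are NOT logically equivalent.

No


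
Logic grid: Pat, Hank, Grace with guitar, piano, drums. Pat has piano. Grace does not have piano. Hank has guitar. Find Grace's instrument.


From clues:
  Pat → piano
  Hank → guitar
By elimination, Grace gets the remaining.

drums


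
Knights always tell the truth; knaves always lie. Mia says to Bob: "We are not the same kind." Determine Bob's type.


Mia says: "We are not the same kind."
Case 1: Mia is a Knight (truth-teller)
  Statement is true → they ARE different → Bob is a Knave
Case 2: Mia is a Knave (liar)
  Statement is false → they are NOT different → Bob is a Knave
In both cases, Bob is a Knave.

Knave


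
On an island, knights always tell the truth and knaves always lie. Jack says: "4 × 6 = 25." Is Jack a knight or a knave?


Statement: "4 × 6 = 25."
Actual: 4 × 6 = 24
Claimed: 25
Statement is FALSE → Jack lies → Knave

Knave


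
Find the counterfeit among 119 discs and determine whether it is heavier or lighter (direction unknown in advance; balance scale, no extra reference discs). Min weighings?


Let n = 119. 238 possibilities (n discs × lighter/heavier); each weighing has 3 outcomes.
Bound for k weighings: say the first weighing puts j discs on each pan. If it tips, the 2j weighed discs remain suspects (each with a known direction) and k-1 weighings give 3^(k-1) outcomes; 3^(k-1) is odd, so 2j ≤ 3^(k-1) - 1. If it balances, the n - 2j unweighed discs remain with direction unknown: 2(n - 2j) ≤ 3^(k-1) - 1 by the same parity argument. Adding, n ≤ (3^(k-1) - 1) + (3^(k-1) - 1)/2 = (3^k - 3)/2, and the classical three-group strategy achieves this (3 discs in 2 weighings, 12 in 3, 39 in 4, 120 in 5).
So we need the smallest k with (3^k - 3)/2 ≥ 119.
k = 4: (3^4 - 3)/2 = 39 < 119 ✗
k = 5: (3^5 - 3)/2 = 120 ≥ 119 ✓

5


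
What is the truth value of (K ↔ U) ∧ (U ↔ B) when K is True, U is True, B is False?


K = True, U = True, B = False
Step 1: K ↔ U is true when K and U have the same value. Result: True
Step 2: U ↔ B is true when U and B have the same value. Result: False
Step 3: True ∧ False = False

False


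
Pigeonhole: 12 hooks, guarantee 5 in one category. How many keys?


Pigeonhole: to guarantee k in one of n categories, need (k-1)×n + 1.
k = 5, n = 12
Minimum = (5-1) × 12 + 1 = 4 × 12 + 1

49


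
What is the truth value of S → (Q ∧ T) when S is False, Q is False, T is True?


S = False, Q = False, T = True
Step 1: Q ∧ T = False AND True = False
Step 2: S → (False): false only when S=True and consequent=False.
Result: True

True


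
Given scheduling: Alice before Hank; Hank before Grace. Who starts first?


Constraints: Alice before Hank; Hank before Grace
The first task can have nothing scheduled before it, so it must never appear on the right of a 'before'.
Tasks appearing after some 'before': Hank, Grace.
The only task not in that list is Alice → it is first.

Alice


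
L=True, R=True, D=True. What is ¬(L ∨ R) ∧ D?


L = True, R = True, D = True
Expression: ¬(L ∨ R) ∧ D
Step 1: L ∨ R = True OR True = True
Step 2: ¬(L ∨ R) = NOT True = False
Step 3: (False) ∧ D = False AND True = False

False


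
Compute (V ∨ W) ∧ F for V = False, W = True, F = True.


V = False, W = True, F = True
Step 1: V ∨ W = False OR True = True
Step 2: True ∧ F = True AND True = True
OR is true when at least one operand is true; AND requires both.

True


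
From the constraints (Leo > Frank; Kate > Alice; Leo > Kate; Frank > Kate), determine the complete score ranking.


Constraints: Leo > Frank; Kate > Alice; Leo > Kate; Frank > Kate
Method: at each step, the next-highest is the one remaining person who never appears on the smaller side of a constraint between remaining people.
  Step 1: remaining {Leo, Frank, Kate, Alice}; on the smaller side: {Frank, Kate, Alice} → Leo is next (Leo > Frank; Leo > Kate).
  Step 2: remaining {Frank, Kate, Alice}; on the smaller side: {Kate, Alice} → Frank is next (Frank > Kate).
  Step 3: remaining {Kate, Alice}; on the smaller side: {Alice} → Kate is next (Kate > Alice).
  Step 4: only Alice remains → lowest.
Final ranking (highest to lowest):

Leo > Frank > Kate > Alice


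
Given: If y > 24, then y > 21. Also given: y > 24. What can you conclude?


Modus ponens: P → Q, P ⊢ Q
P: y > 24
Q: y > 21
We have P → Q and P is true.
By modus ponens, Q must be true.

y > 21


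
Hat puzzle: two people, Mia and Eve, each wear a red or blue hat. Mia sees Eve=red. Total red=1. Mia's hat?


Total red = 1, Eve = red
Red accounted for: 1
Remaining for Mia: 0
Mia's hat is blue.

blue


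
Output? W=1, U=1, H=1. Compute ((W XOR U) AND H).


W XOR U = 1^1 = 0
0 AND 1 = 0

0


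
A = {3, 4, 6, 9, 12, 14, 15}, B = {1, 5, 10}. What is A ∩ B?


A = {3, 4, 6, 9, 12, 14, 15}
B = {1, 5, 10}
Operation: intersection
Elements in both: none

∅


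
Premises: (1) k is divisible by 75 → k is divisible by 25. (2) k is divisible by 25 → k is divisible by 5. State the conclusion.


Hypothetical syllogism: P → Q, Q → R ⊢ P → R
Premise 1: k is divisible by 75 → k is divisible by 25
Premise 2: k is divisible by 25 → k is divisible by 5
Chain the implications: the middle term (k is divisible by 25) links the two.
Conclusion: If k is divisible by 75, then k is divisible by 5.

If k is divisible by 75, then k is divisible by 5.


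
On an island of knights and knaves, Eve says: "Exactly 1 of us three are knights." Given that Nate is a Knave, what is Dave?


Eve claims exactly 1 knights among Eve, Nate, Dave.
Given: Nate is a Knave.

Case 1: Eve is a Knight (tells truth)
  Then exactly 1 of the three are knights.
  Counting Eve, Nate: 1 knight(s) so far. Need 0 more → Dave = Knave.
Case 2: Eve is a Knave (lies)
  Then the count is NOT 1.
  If Dave = Knight, count = 1 = 1 → claim would be true, contradicts lie.
  If Dave = Knave, count = 0 ≠ 1 → lie confirmed ✓

Dave is a Knave.

Knave


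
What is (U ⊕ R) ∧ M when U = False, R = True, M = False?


U = False, R = True, M = False
Step 1: U ⊕ R = False XOR True = True
Step 2: True ∧ M = True AND False = False
XOR true when exactly one of U,R is true; then AND with M.

False


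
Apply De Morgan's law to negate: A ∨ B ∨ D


De Morgan's law: ¬(P ∨ Q ∨ R) ≡ ¬P ∧ ¬Q ∧ ¬R
¬(A ∨ B ∨ D) = ¬A ∧ ¬B ∧ ¬D

¬A ∧ ¬B ∧ ¬D


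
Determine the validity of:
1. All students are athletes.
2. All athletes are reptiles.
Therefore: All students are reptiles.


Premise 1: All students are athletes.
Premise 2: All athletes are reptiles.
Conclusion: All students are reptiles.
Barbara syllogism (AAA-1): All A are B, All B are C → All A are C.
Middle term (athletes) distributed in premise 2.

Valid


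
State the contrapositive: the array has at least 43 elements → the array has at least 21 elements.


Original: If the array has at least 43 elements, then the array has at least 21 elements
Contrapositive: If ¬Q, then ¬P
Negate Q: not (the array has at least 21 elements)
Negate P: not (the array has at least 43 elements)

If not (the array has at least 21 elements), then not (the array has at least 43 elements).


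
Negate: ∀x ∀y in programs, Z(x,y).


Original: ∀x ∀y Z(x,y)
Rule: ¬∀→∃, ¬∃→∀, negate predicate.
Negation: ∃x ∃y ¬Z(x,y)

∃x ∃y ¬Z(x,y)


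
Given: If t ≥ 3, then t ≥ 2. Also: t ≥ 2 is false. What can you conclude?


Modus tollens: P → Q, ¬Q ⊢ ¬P
P: t ≥ 3
Q: t ≥ 2
We have P → Q and Q is false.
By modus tollens, P must be false.

It is not the case that t ≥ 3


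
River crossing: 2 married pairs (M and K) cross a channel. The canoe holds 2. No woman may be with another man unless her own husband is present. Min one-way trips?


Label couples M and K.
1. WM+WK → (far: WM,WK; near: HM,HK)
2. WM ←   (far: WK; near: HM,HK,WM)
3. HM+HK → (far: HM,HK,WK; near: WM)
4. HM ←   (far: HK,WK; near: HM,WM)  — HM returns, since WM is alone on near bank
5. HM+WM → (far: all four; near: empty)
Every state respects the constraint.
Minimum trips = 5

5


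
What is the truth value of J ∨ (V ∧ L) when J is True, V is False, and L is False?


J = True, V = False, L = False
Step 1: V ∧ L = False AND False = False
Step 2: J ∨ False = True OR False = True
AND evaluated first (higher precedence); then OR applied.

True


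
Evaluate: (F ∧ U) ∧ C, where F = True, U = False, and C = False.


F = True, U = False, C = False
Step 1: F ∧ U = True AND False = False
Step 2: False ∧ C = False AND False = False
AND is true only when ALL operands are true.

False


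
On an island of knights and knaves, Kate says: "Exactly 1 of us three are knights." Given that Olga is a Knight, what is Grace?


Kate claims exactly 1 knights among Kate, Olga, Grace.
Given: Olga is a Knight.

Case 1: Kate is a Knight (tells truth)
  Then exactly 1 of the three are knights.
  Counting Kate, Olga: 2 knight(s) so far. Need -1 more → impossible.
Case 2: Kate is a Knave (lies)
  Then the count is NOT 1.
  If Grace = Knave, count = 1 = 1 → claim would be true, contradicts lie.
  If Grace = Knight, count = 2 ≠ 1 → lie confirmed ✓

Grace is a Knight.

Knight


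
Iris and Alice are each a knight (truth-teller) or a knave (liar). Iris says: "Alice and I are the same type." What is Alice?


Iris says: "Alice and I are the same type."
Case 1: Iris is a Knight (truth-teller)
  Statement is true → they ARE the same → Alice is also a Knight
Case 2: Iris is a Knave (liar)
  Statement is false → they are NOT the same → Alice is a Knight
In both cases, Alice is a Knight.

Knight


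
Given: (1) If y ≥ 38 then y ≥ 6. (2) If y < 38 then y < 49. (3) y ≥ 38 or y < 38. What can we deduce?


Constructive dilemma: (P → Q) ∧ (R → S), P ∨ R ⊢ Q ∨ S
Premise 1: y ≥ 38 → y ≥ 6
Premise 2: y < 38 → y < 49
Premise 3: y ≥ 38 ∨ y < 38
Case 1: Assuming y ≥ 38, then by Premise 1, y ≥ 6.
Case 2: Assuming y < 38, then by Premise 2, y < 49.
Since one of y ≥ 38 or y < 38 must hold, we get y ≥ 6 or y < 49.

y ≥ 6 or y < 49.


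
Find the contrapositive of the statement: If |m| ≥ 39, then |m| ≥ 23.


Original: If |m| ≥ 39, then |m| ≥ 23
Contrapositive: If ¬Q, then ¬P
Negate Q: not (|m| ≥ 23)
Negate P: not (|m| ≥ 39)

If not (|m| ≥ 23), then not (|m| ≥ 39).


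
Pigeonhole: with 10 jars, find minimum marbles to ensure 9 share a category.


Pigeonhole: to guarantee k in one of n categories, need (k-1)×n + 1.
k = 9, n = 10
Minimum = (9-1) × 10 + 1 = 8 × 10 + 1

81


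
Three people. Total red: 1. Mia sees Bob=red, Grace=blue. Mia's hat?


Total red = 1, seen red = 1
Own red = 1 - 1 = 0
Mia's hat is blue.

blue


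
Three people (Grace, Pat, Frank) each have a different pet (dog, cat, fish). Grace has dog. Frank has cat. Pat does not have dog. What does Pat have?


From clues:
  Frank → cat
  Grace → dog
By elimination, Pat gets the remaining.

fish


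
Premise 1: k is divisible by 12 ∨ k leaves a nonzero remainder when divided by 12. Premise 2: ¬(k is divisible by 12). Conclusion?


Disjunctive syllogism: P ∨ Q, ¬P ⊢ Q
Disjunction: k is divisible by 12 ∨ k leaves a nonzero remainder when divided by 12
We know it is not the case that k is divisible by 12.
By disjunctive syllogism, the other disjunct must be true.

k leaves a nonzero remainder when divided by 12


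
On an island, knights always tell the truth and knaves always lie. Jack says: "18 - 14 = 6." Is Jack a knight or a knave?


Statement: "18 - 14 = 6."
Actual: 18 - 14 = 4
Claimed: 6
Statement is FALSE → Jack lies → Knave

Knave


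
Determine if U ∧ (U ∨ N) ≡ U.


Expression 1: U ∧ (U ∨ N)
Expression 2: U
Truth table (U N | Expr1 Expr2):
  T T |   T     T
  T F |   T     T
  F T |   F     F
  F F |   F     F
All 4 rows agree, so the expressions are logically equivalent.

Yes


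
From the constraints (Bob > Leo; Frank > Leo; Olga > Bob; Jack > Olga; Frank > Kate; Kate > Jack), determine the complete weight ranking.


Constraints: Bob > Leo; Frank > Leo; Olga > Bob; Jack > Olga; Frank > Kate; Kate > Jack
Method: at each step, the next-highest is the one remaining person who never appears on the smaller side of a constraint between remaining people.
  Step 1: remaining {Jack, Frank, Kate, Olga, Leo, Bob}; on the smaller side: {Jack, Kate, Olga, Leo, Bob} → Frank is next (Frank > Leo; Frank > Kate).
  Step 2: remaining {Jack, Kate, Olga, Leo, Bob}; on the smaller side: {Jack, Olga, Leo, Bob} → Kate is next (Kate > Jack).
  Step 3: remaining {Jack, Olga, Leo, Bob}; on the smaller side: {Olga, Leo, Bob} → Jack is next (Jack > Olga).
  Step 4: remaining {Olga, Leo, Bob}; on the smaller side: {Leo, Bob} → Olga is next (Olga > Bob).
  Step 5: remaining {Leo, Bob}; on the smaller side: {Leo} → Bob is next (Bob > Leo).
  Step 6: only Leo remains → lowest.
Final ranking (highest to lowest):

Frank > Kate > Jack > Olga > Bob > Leo


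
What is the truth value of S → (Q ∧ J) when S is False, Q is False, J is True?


S = False, Q = False, J = True
Step 1: Q ∧ J = False AND True = False
Step 2: S → (False): false only when S=True and consequent=False.
Result: True

True


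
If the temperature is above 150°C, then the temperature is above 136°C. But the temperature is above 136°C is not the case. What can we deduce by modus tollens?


Modus tollens: P → Q, ¬Q ⊢ ¬P
P: the temperature is above 150°C
Q: the temperature is above 136°C
We have P → Q and Q is false.
By modus tollens, P must be false.

It is not the case that the temperature is above 150°C


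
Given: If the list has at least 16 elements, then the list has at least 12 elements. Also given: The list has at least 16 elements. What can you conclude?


Modus ponens: P → Q, P ⊢ Q
P: the list has at least 16 elements
Q: the list has at least 12 elements
We have P → Q and P is true.
By modus ponens, Q must be true.

The list has at least 12 elements


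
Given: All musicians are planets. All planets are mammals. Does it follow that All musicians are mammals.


Premise 1: All musicians are planets.
Premise 2: All planets are mammals.
Conclusion: All musicians are mammals.
Barbara syllogism (AAA-1): All A are B, All B are C → All A are C.
Middle term (planets) distributed in premise 2.

Valid


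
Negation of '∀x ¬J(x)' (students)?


Original: ∀x ¬J(x)
Rule: ¬∀→∃, ¬∃→∀, negate predicate.
Negation: ∃x J(x)

∃x J(x)


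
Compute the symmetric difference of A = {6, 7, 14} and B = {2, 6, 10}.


A = {6, 7, 14}
B = {2, 6, 10}
Operation: symmetric difference
In A only: [7, 14], in B only: [2, 10]

{2, 7, 10, 14}


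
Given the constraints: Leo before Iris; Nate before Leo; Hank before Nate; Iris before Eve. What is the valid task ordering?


Constraints: Leo before Iris; Nate before Leo; Hank before Nate; Iris before Eve
Method: repeatedly schedule the remaining task that has no remaining task required before it.
  Step 1: remaining {Leo, Hank, Iris, Nate, Eve}; every task except Hank still has a predecessor pending → schedule Hank.
  Step 2: remaining {Leo, Iris, Nate, Eve}; every task except Nate still has a predecessor pending → schedule Nate.
  Step 3: remaining {Leo, Iris, Eve}; every task except Leo still has a predecessor pending → schedule Leo.
  Step 4: remaining {Iris, Eve}; every task except Iris still has a predecessor pending → schedule Iris.
  Step 5: only Eve remains → schedule Eve.
Resulting order:

Hank → Nate → Leo → Iris → Eve


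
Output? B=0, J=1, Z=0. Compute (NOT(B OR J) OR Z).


B OR J = 1
NOT(1) = 0
0 OR 0 = 0

0


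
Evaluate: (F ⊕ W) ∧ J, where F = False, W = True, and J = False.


F = False, W = True, J = False
Step 1: F ⊕ W = False XOR True = True
Step 2: True ∧ J = True AND False = False
XOR true when exactly one of F,W is true; then AND with J.

False


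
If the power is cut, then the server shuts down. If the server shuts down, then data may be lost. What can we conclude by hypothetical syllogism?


Hypothetical syllogism: P → Q, Q → R ⊢ P → R
Premise 1: the power is cut → the server shuts down
Premise 2: the server shuts down → data may be lost
Chain the implications: the middle term (the server shuts down) links the two.
Conclusion: If the power is cut, then data may be lost.

If the power is cut, then data may be lost.


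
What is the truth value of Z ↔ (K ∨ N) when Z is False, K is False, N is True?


Z = False, K = False, N = True
Step 1: K ∨ N = False OR True = True
Step 2: Z ↔ (True): true when both sides have same truth value.
Result: False ↔ True = False

False


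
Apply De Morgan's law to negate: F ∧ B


De Morgan's law: ¬(P ∧ Q) ≡ ¬P ∨ ¬Q
¬(F ∧ B) = ¬F ∨ ¬B

¬F ∨ ¬B


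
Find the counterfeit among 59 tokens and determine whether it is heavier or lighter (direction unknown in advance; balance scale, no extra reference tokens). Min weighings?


Let n = 59. 118 possibilities (n tokens × lighter/heavier); each weighing has 3 outcomes.
Bound for k weighings: say the first weighing puts j tokens on each pan. If it tips, the 2j weighed tokens remain suspects (each with a known direction) and k-1 weighings give 3^(k-1) outcomes; 3^(k-1) is odd, so 2j ≤ 3^(k-1) - 1. If it balances, the n - 2j unweighed tokens remain with direction unknown: 2(n - 2j) ≤ 3^(k-1) - 1 by the same parity argument. Adding, n ≤ (3^(k-1) - 1) + (3^(k-1) - 1)/2 = (3^k - 3)/2, and the classical three-group strategy achieves this (3 tokens in 2 weighings, 12 in 3, 39 in 4, 120 in 5).
So we need the smallest k with (3^k - 3)/2 ≥ 59.
k = 4: (3^4 - 3)/2 = 39 < 59 ✗
k = 5: (3^5 - 3)/2 = 120 ≥ 59 ✓

5


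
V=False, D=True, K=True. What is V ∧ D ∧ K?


V = False, D = True, K = True
Expression: V ∧ D ∧ K
Step 1: V ∧ D = False AND True = False
Step 2: (False) ∧ K = False AND True = False

False


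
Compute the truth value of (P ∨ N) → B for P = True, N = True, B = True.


P = True, N = True, B = True
Step 1: P ∨ N = True OR True = True
Step 2: (True) → B: false only when antecedent=True and B=False.
Result: True

True


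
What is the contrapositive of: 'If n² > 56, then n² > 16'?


Original: If n² > 56, then n² > 16
Contrapositive: If ¬Q, then ¬P
Negate Q: not (n² > 16)
Negate P: not (n² > 56)

If not (n² > 16), then not (n² > 56).


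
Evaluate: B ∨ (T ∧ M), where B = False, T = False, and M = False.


B = False, T = False, M = False
Step 1: T ∧ M = False AND False = False
Step 2: B ∨ False = False OR False = False
AND evaluated first (higher precedence); then OR applied.

False


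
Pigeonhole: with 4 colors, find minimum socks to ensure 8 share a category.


Pigeonhole: to guarantee k in one of n categories, need (k-1)×n + 1.
k = 8, n = 4
Minimum = (8-1) × 4 + 1 = 7 × 4 + 1

29


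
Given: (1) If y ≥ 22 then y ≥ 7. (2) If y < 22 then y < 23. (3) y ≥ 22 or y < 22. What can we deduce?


Constructive dilemma: (P → Q) ∧ (R → S), P ∨ R ⊢ Q ∨ S
Premise 1: y ≥ 22 → y ≥ 7
Premise 2: y < 22 → y < 23
Premise 3: y ≥ 22 ∨ y < 22
Case 1: Assuming y ≥ 22, then by Premise 1, y ≥ 7.
Case 2: Assuming y < 22, then by Premise 2, y < 23.
Since one of y ≥ 22 or y < 22 must hold, we get y ≥ 7 or y < 23.

y ≥ 7 or y < 23.


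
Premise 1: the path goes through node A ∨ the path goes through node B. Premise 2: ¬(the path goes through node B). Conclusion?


Disjunctive syllogism: P ∨ Q, ¬P ⊢ Q
Disjunction: the path goes through node A ∨ the path goes through node B
We know it is not the case that the path goes through node B.
By disjunctive syllogism, the other disjunct must be true.

The path goes through node A


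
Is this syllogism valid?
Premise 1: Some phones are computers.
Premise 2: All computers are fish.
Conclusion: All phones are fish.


Premise 1: Some phones are computers.
Premise 2: All computers are fish.
Conclusion: All phones are fish.
Fallacy: illicit minor. The minor term (phones) is distributed in the conclusion ('All phones ...') but undistributed in its premise ('Some phones are computers' doesn't cover all phones).
Only 'Some phones are fish' follows, not 'All'.

Invalid


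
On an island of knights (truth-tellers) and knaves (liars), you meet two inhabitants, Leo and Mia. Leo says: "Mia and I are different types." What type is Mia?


Leo says: "Mia and I are different types."
Case 1: Leo is a Knight (truth-teller)
  Statement is true → they ARE different → Mia is a Knave
Case 2: Leo is a Knave (liar)
  Statement is false → they are NOT different → Mia is a Knave
In both cases, Mia is a Knave.

Knave


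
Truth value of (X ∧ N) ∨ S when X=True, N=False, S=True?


X = True, N = False, S = True
Expression: (X ∧ N) ∨ S
Step 1: X ∧ N = True AND False = False
Step 2: (False) ∨ S = False OR True = True

True


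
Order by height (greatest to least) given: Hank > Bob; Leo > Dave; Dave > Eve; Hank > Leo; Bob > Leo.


Constraints: Hank > Bob; Leo > Dave; Dave > Eve; Hank > Leo; Bob > Leo
Method: at each step, the next-highest is the one remaining person who never appears on the smaller side of a constraint between remaining people.
  Step 1: remaining {Hank, Bob, Leo, Eve, Dave}; on the smaller side: {Bob, Leo, Eve, Dave} → Hank is next (Hank > Bob; Hank > Leo).
  Step 2: remaining {Bob, Leo, Eve, Dave}; on the smaller side: {Leo, Eve, Dave} → Bob is next (Bob > Leo).
  Step 3: remaining {Leo, Eve, Dave}; on the smaller side: {Eve, Dave} → Leo is next (Leo > Dave).
  Step 4: remaining {Eve, Dave}; on the smaller side: {Eve} → Dave is next (Dave > Eve).
  Step 5: only Eve remains → lowest.
Final ranking (highest to lowest):

Hank > Bob > Leo > Dave > Eve


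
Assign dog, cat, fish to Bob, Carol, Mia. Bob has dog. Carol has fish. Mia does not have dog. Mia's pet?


From clues:
  Bob → dog
  Carol → fish
By elimination, Mia gets the remaining.

cat


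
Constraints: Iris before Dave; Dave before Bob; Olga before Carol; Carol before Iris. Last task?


Constraints: Iris before Dave; Dave before Bob; Olga before Carol; Carol before Iris
The last task can have nothing scheduled after it, so it must never appear on the left of a 'before'.
Tasks appearing before some other task: Iris, Dave, Olga, Carol.
The only task not in that list is Bob → it is last.

Bob


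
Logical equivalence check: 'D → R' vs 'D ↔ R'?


Expression 1: D → R
Expression 2: D ↔ R
Truth table (D R | Expr1 Expr2):
  T T |   T     T
  T F |   F     F
  F T |   T     F   ← differ
  F F |   T     T
Counterexample: D=F, R=T gives Expr1 = T but Expr2 = F, so the expressions are NOT logically equivalent.

No


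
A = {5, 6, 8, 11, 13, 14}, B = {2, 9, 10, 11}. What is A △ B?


A = {5, 6, 8, 11, 13, 14}
B = {2, 9, 10, 11}
Operation: symmetric difference
In A only: [5, 6, 8, 13, 14], in B only: [2, 9, 10]

{2, 5, 6, 8, 9, 10, 13, 14}


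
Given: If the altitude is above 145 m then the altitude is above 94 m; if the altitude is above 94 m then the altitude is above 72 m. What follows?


Hypothetical syllogism: P → Q, Q → R ⊢ P → R
Premise 1: the altitude is above 145 m → the altitude is above 94 m
Premise 2: the altitude is above 94 m → the altitude is above 72 m
Chain the implications: the middle term (the altitude is above 94 m) links the two.
Conclusion: If the altitude is above 145 m, then the altitude is above 72 m.

If the altitude is above 145 m, then the altitude is above 72 m.


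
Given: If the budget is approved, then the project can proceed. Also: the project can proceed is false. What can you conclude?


Modus tollens: P → Q, ¬Q ⊢ ¬P
P: the budget is approved
Q: the project can proceed
We have P → Q and Q is false.
By modus tollens, P must be false.

It is not the case that the budget is approved


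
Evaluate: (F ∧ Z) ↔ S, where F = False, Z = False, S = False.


F = False, Z = False, S = False
Step 1: F ∧ Z = False AND False = False
Step 2: (False) ↔ S: true when both sides have same truth value.
Result: False ↔ False = True

True


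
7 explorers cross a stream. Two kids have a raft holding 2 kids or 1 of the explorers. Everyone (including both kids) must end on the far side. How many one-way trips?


Per crossing of one of the explorers: kids→, one←, one of the explorers→, one← = 4 trips
7 × 4 = 28, + 1 final kids→ = 29
Minimum trips = 29

29


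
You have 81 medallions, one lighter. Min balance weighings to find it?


Each weighing has 3 outcomes (left heavy / balance / right heavy), so k weighings distinguish at most 3^k cases; splitting into three near-equal groups achieves this.
Need 3^k ≥ 81: 3^3 = 27 < 81 ≤ 3^4 = 81
k = ⌈log₃(81)⌉ = 4

4


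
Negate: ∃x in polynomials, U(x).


Original: ∃x U(x)
Rule: ¬∀→∃, ¬∃→∀, negate predicate.
Negation: ∀x ¬U(x)

∀x ¬U(x)


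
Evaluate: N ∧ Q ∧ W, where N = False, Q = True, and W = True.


N = False, Q = True, W = True
Step 1: N ∧ Q = False AND True = False
Step 2: (False) ∧ W = (False) AND True = False
AND is true only when ALL operands are true.

False


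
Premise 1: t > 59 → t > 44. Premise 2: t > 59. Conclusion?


Modus ponens: P → Q, P ⊢ Q
P: t > 59
Q: t > 44
We have P → Q and P is true.
By modus ponens, Q must be true.

t > 44


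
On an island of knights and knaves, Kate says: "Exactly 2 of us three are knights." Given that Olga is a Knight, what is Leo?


Kate claims exactly 2 knights among Kate, Olga, Leo.
Given: Olga is a Knight.

Case 1: Kate is a Knight (tells truth)
  Then exactly 2 of the three are knights.
  Counting Kate, Olga: 2 knight(s) so far. Need 0 more → Leo = Knave.
Case 2: Kate is a Knave (lies)
  Then the count is NOT 2.
  If Leo = Knight, count = 2 = 2 → claim would be true, contradicts lie.
  If Leo = Knave, count = 1 ≠ 2 → lie confirmed ✓

Leo is a Knave.

Knave


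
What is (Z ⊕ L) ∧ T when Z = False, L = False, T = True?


Z = False, L = False, T = True
Step 1: Z ⊕ L = False XOR False = False
Step 2: False ∧ T = False AND True = False
XOR true when exactly one of Z,L is true; then AND with T.

False


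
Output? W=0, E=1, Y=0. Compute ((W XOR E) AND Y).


W XOR E = 0^1 = 1
1 AND 0 = 0

0


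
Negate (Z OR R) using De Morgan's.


De Morgan's law: ¬(P ∨ Q) ≡ ¬P ∧ ¬Q
¬(Z ∨ R) = ¬Z ∧ ¬R

¬Z ∧ ¬R


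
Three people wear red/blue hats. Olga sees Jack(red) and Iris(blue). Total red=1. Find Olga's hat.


Total red = 1, seen red = 1
Own red = 1 - 1 = 0
Olga's hat is blue.

blue


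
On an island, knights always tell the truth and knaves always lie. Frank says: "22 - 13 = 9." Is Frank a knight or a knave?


Statement: "22 - 13 = 9."
Actual: 22 - 13 = 9
Claimed: 9
Statement is TRUE → Frank tells the truth → Knight

Knight


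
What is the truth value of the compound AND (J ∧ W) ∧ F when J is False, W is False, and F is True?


J = False, W = False, F = True
Step 1: J ∧ W = False AND False = False
Step 2: False ∧ F = False AND True = False
AND is true only when ALL operands are true.

False


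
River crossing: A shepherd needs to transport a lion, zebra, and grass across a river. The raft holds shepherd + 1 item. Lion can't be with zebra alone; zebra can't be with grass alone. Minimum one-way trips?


1. shepherd+zebra → 2. shepherd ← 3. shepherd+lion → 4. shepherd+zebra ← 5. shepherd+grass → 6. shepherd ← 7. shepherd+zebra →
Minimum trips = 7

7


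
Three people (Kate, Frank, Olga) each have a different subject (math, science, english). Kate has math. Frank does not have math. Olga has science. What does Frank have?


From clues:
  Olga → science
  Kate → math
By elimination, Frank gets the remaining.

english


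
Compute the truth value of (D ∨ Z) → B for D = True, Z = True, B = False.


D = True, Z = True, B = False
Step 1: D ∨ Z = True OR True = True
Step 2: (True) → B: false only when antecedent=True and B=False.
Result: False

False


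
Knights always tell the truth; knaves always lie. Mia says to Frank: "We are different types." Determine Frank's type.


Mia says: "We are different types."
Case 1: Mia is a Knight (truth-teller)
  Statement is true → they ARE different → Frank is a Knave
Case 2: Mia is a Knave (liar)
  Statement is false → they are NOT different → Frank is a Knave
In both cases, Frank is a Knave.

Knave
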